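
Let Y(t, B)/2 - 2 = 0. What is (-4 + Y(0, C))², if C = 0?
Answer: 0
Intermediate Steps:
Y(t, B) = 4 (Y(t, B) = 4 + 2*0 = 4 + 0 = 4)
(-4 + Y(0, C))² = (-4 + 4)² = 0² = 0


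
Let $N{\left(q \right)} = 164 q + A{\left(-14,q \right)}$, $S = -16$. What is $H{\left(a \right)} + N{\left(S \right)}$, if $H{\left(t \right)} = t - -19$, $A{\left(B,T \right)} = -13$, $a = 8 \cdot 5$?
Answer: $-2578$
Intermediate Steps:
$a = 40$
$H{\left(t \right)} = 19 + t$ ($H{\left(t \right)} = t + 19 = 19 + t$)
$N{\left(q \right)} = -13 + 164 q$ ($N{\left(q \right)} = 164 q - 13 = -13 + 164 q$)
$H{\left(a \right)} + N{\left(S \right)} = \left(19 + 40\right) + \left(-13 + 164 \left(-16\right)\right) = 59 - 2637 = -2578$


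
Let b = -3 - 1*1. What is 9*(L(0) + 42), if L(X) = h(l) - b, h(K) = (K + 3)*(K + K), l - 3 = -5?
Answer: 378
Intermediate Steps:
l = -2 (l = 3 - 5 = -2)
h(K) = 2*K*(3 + K) (h(K) = (3 + K)*(2*K) = 2*K*(3 + K))
b = -4 (b = -3 - 1 = -4)
L(X) = 0 (L(X) = 2*(-2)*(3 - 2) - 1*(-4) = 2*(-2)*1 + 4 = -4 + 4 = 0)
9*(L(0) + 42) = 9*(0 + 42) = 9*42 = 378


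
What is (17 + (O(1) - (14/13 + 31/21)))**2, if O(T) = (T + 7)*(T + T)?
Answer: 69089344/74529 ≈ 927.01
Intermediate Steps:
O(T) = 2*T*(7 + T) (O(T) = (7 + T)*(2*T) = 2*T*(7 + T))
(17 + (O(1) - (14/13 + 31/21)))**2 = (17 + (2*1*(7 + 1) - (14/13 + 31/21)))**2 = (17 + (2*1*8 - (14*(1/13) + 31*(1/21))))**2 = (17 + (16 - (14/13 + 31/21)))**2 = (17 + (16 - 1*697/273))**2 = (17 + (16 - 697/273))**2 = (17 + 3671/273)**2 = (8312/273)**2 = 69089344/74529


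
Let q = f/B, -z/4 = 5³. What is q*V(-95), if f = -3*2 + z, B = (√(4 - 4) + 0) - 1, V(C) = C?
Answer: -48070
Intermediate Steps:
z = -500 (z = -4*5³ = -4*125 = -500)
B = -1 (B = (√0 + 0) - 1 = (0 + 0) - 1 = 0 - 1 = -1)
f = -506 (f = -3*2 - 500 = -6 - 500 = -506)
q = 506 (q = -506/(-1) = -506*(-1) = 506)
q*V(-95) = 506*(-95) = -48070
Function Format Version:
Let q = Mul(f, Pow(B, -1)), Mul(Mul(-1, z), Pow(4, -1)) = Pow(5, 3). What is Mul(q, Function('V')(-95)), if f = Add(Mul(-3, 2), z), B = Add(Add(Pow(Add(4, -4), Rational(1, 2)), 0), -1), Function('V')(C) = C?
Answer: -48070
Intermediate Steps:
z = -500 (z = Mul(-4, Pow(5, 3)) = Mul(-4, 125) = -500)
B = -1 (B = Add(Add(Pow(0, Rational(1, 2)), 0), -1) = Add(Add(0, 0), -1) = Add(0, -1) = -1)
f = -506 (f = Add(Mul(-3, 2), -500) = Add(-6, -500) = -506)
q = 506 (q = Mul(-506, Pow(-1, -1)) = Mul(-506, -1) = 506)
Mul(q, Function('V')(-95)) = Mul(506, -95) = -48070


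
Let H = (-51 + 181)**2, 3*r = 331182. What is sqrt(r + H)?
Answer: sqrt(127294) ≈ 356.78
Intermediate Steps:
r = 110394 (r = (1/3)*331182 = 110394)
H = 16900 (H = 130**2 = 16900)
sqrt(r + H) = sqrt(110394 + 16900) = sqrt(127294)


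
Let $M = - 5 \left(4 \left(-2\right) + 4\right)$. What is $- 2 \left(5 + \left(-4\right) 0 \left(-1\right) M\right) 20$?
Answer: $-200$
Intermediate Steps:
$M = 20$ ($M = - 5 \left(-8 + 4\right) = \left(-5\right) \left(-4\right) = 20$)
$- 2 \left(5 + \left(-4\right) 0 \left(-1\right) M\right) 20 = - 2 \left(5 + \left(-4\right) 0 \left(-1\right) 20\right) 20 = - 2 \left(5 + 0 \left(-1\right) 20\right) 20 = - 2 \left(5 + 0 \cdot 20\right) 20 = - 2 \left(5 + 0\right) 20 = \left(-2\right) 5 \cdot 20 = \left(-10\right) 20 = -200$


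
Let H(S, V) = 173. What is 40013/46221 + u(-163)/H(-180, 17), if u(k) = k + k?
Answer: -8145797/7996233 ≈ -1.0187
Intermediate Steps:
u(k) = 2*k
40013/46221 + u(-163)/H(-180, 17) = 40013/46221 + (2*(-163))/173 = 40013*(1/46221) - 326*1/173 = 40013/46221 - 326/173 = -8145797/7996233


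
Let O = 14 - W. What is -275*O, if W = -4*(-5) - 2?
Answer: 1100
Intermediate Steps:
W = 18 (W = 20 - 2 = 18)
O = -4 (O = 14 - 1*18 = 14 - 18 = -4)
-275*O = -275*(-4) = 1100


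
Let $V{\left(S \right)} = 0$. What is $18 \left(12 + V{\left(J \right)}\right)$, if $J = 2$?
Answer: $216$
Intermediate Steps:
$18 \left(12 + V{\left(J \right)}\right) = 18 \left(12 + 0\right) = 18 \cdot 12 = 216$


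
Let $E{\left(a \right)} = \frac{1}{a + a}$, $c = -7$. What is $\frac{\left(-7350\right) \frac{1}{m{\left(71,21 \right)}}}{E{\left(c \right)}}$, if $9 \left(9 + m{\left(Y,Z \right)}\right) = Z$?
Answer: $-15435$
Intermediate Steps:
$m{\left(Y,Z \right)} = -9 + \frac{Z}{9}$
$E{\left(a \right)} = \frac{1}{2 a}$
$\frac{\left(-7350\right) \frac{1}{m{\left(71,21 \right)}}}{E{\left(c \right)}} = \frac{\left(-7350\right) \frac{1}{-9 + \frac{1}{9} \cdot 21}}{\frac{1}{2} \frac{1}{-7}} = \frac{\left(-7350\right) \frac{1}{-9 + \frac{7}{3}}}{\frac{1}{2} \left(- \frac{1}{7}\right)} = \frac{\left(-7350\right) \frac{1}{- \frac{20}{3}}}{- \frac{1}{14}} = \left(-7350\right) \left(- \frac{3}{20}\right) \left(-14\right) = \frac{2205}{2} \left(-14\right) = -15435$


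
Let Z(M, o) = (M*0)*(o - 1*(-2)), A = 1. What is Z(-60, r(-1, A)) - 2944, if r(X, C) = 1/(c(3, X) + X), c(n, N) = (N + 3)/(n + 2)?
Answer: -2944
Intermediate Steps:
c(n, N) = (3 + N)/(2 + n)
r(X, C) = 1/(3/5 + 6*X/5) (r(X, C) = 1/((3 + X)/(2 + 3) + X) = 1/((3 + X)/5 + X) = 1/((3/5 + X/5) + X) = 1/(3/5 + 6*X/5))
Z(M, o) = 0 (Z(M, o) = 0*(o + 2) = 0*(2 + o) = 0)
Z(-60, r(-1, A)) - 2944 = 0 - 2944 = -2944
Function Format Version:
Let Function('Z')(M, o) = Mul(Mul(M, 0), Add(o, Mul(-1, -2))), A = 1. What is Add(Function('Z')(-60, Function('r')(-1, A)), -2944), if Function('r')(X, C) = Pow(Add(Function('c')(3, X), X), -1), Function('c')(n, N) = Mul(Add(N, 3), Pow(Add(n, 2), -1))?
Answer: -2944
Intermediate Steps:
Function('c')(n, N) = Mul(Pow(Add(2, n), -1), Add(3, N)) (Function('c')(n, N) = Mul(Add(3, N), Pow(Add(2, n), -1)) = Mul(Pow(Add(2, n), -1), Add(3, N)))
Function('r')(X, C) = Pow(Add(Rational(3, 5), Mul(Rational(6, 5), X)), -1) (Function('r')(X, C) = Pow(Add(Mul(Pow(Add(2, 3), -1), Add(3, X)), X), -1) = Pow(Add(Mul(Pow(5, -1), Add(3, X)), X), -1) = Pow(Add(Mul(Rational(1, 5), Add(3, X)), X), -1) = Pow(Add(Add(Rational(3, 5), Mul(Rational(1, 5), X)), X), -1) = Pow(Add(Rational(3, 5), Mul(Rational(6, 5), X)), -1))
Function('Z')(M, o) = 0 (Function('Z')(M, o) = Mul(0, Add(o, 2)) = Mul(0, Add(2, o)) = 0)
Add(Function('Z')(-60, Function('r')(-1, A)), -2944) = Add(0, -2944) = -2944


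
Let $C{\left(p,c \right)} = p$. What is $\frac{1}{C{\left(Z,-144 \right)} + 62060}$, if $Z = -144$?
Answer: $\frac{1}{61916} \approx 1.6151 \cdot 10^{-5}$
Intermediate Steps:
$\frac{1}{C{\left(Z,-144 \right)} + 62060} = \frac{1}{-144 + 62060} = \frac{1}{61916}$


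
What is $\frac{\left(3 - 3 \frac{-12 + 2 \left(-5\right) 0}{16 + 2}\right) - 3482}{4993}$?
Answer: $- \frac{3477}{4993} \approx -0.69637$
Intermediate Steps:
$\frac{\left(3 - 3 \frac{-12 + 2 \left(-5\right) 0}{16 + 2}\right) - 3482}{4993} = \left(\left(3 - 3 \frac{-12 - 0}{18}\right) - 3482\right) \frac{1}{4993} = \left(\left(3 - 3 \left(-12 + 0\right) \frac{1}{18}\right) - 3482\right) \frac{1}{4993} = \left(\left(3 - 3 \left(\left(-12\right) \frac{1}{18}\right)\right) - 3482\right) \frac{1}{4993} = \left(\left(3 - -2\right) - 3482\right) \frac{1}{4993} = \left(\left(3 + 2\right) - 3482\right) \frac{1}{4993} = \left(5 - 3482\right) \frac{1}{4993} = \left(-3477\right) \frac{1}{4993} = - \frac{3477}{4993}$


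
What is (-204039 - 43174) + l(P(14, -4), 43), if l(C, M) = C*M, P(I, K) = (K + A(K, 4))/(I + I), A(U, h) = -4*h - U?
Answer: -1730663/7 ≈ -2.4724e+5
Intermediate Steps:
A(U, h) = -U - 4*h
P(I, K) = -8/I (P(I, K) = (K + (-K - 4*4))/(I + I) = (K + (-K - 16))/((2*I)) = (K + (-16 - K))*(1/(2*I)) = -8/I)
(-204039 - 43174) + l(P(14, -4), 43) = (-204039 - 43174) - 8/14*43 = -247213 - 8*1/14*43 = -247213 - 4/7*43 = -247213 - 172/7 = -1730663/7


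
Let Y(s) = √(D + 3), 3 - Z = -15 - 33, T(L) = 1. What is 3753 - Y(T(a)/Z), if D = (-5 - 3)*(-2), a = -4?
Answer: 3753 - √19 ≈ 3748.6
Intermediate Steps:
D = 16 (D = -8*(-2) = 16)
Z = 51 (Z = 3 - (-15 - 33) = 3 - 1*(-48) = 3 + 48 = 51)
Y(s) = √19 (Y(s) = √(16 + 3) = √19)
3753 - Y(T(a)/Z) = 3753 - √19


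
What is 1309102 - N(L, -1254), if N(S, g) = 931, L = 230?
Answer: 1308171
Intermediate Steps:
1309102 - N(L, -1254) = 1309102 - 1*931 = 1309102 - 931 = 1308171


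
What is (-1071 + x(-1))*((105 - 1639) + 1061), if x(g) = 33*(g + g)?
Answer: 537801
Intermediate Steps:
x(g) = 66*g (x(g) = 33*(2*g) = 66*g)
(-1071 + x(-1))*((105 - 1639) + 1061) = (-1071 + 66*(-1))*((105 - 1639) + 1061) = (-1071 - 66)*(-1534 + 1061) = -1137*(-473) = 537801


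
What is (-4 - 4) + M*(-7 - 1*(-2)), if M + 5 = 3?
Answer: 2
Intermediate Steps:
M = -2 (M = -5 + 3 = -2)
(-4 - 4) + M*(-7 - 1*(-2)) = (-4 - 4) - 2*(-7 - 1*(-2)) = -8 - 2*(-7 + 2) = -8 - 2*(-5) = -8 + 10 = 2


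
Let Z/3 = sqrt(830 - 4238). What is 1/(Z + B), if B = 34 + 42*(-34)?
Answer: -697/986954 - 3*I*sqrt(213)/493477 ≈ -0.00070621 - 8.8725e-5*I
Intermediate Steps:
Z = 12*I*sqrt(213) (Z = 3*sqrt(830 - 4238) = 3*sqrt(-3408) = 3*(4*I*sqrt(213)) = 12*I*sqrt(213) ≈ 175.13*I)
B = -1394 (B = 34 - 1428 = -1394)
1/(Z + B) = 1/(12*I*sqrt(213) - 1394) = 1/(-1394 + 12*I*sqrt(213))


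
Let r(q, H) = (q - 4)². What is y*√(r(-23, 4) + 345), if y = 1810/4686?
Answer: 905*√1074/2343 ≈ 12.658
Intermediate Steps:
r(q, H) = (-4 + q)²
y = 905/2343 (y = 1810*(1/4686) = 905/2343 ≈ 0.38626)
y*√(r(-23, 4) + 345) = 905*√((-4 - 23)² + 345)/2343 = 905*√((-27)² + 345)/2343 = 905*√(729 + 345)/2343 = 905*√1074/2343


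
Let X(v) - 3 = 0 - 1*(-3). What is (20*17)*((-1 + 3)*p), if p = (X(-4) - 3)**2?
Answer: 6120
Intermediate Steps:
X(v) = 6 (X(v) = 3 + (0 - 1*(-3)) = 3 + (0 + 3) = 3 + 3 = 6)
p = 9 (p = (6 - 3)**2 = 3**2 = 9)
(20*17)*((-1 + 3)*p) = (20*17)*((-1 + 3)*9) = 340*(2*9) = 340*18 = 6120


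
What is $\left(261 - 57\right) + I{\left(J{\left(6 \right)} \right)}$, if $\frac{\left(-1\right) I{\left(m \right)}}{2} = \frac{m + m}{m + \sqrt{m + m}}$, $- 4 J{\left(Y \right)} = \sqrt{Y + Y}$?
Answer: $\frac{8 \left(25 \sqrt{3} - 51 i \sqrt[4]{3}\right)}{\sqrt{3} - 2 i \sqrt[4]{3}} \approx 202.79 - 1.8368 i$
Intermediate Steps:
$J{\left(Y \right)} = - \frac{\sqrt{2} \sqrt{Y}}{4}$ ($J{\left(Y \right)} = - \frac{\sqrt{Y + Y}}{4} = - \frac{\sqrt{2 Y}}{4} = - \frac{\sqrt{2} \sqrt{Y}}{4}$)
$I{\left(m \right)} = - \frac{4 m}{m + \sqrt{2} \sqrt{m}}$ ($I{\left(m \right)} = - 2 \frac{m + m}{m + \sqrt{m + m}} = - 2 \frac{2 m}{m + \sqrt{2 m}} = - 2 \frac{2 m}{m + \sqrt{2} \sqrt{m}} = - \frac{4 m}{m + \sqrt{2} \sqrt{m}}$)
$\left(261 - 57\right) + I{\left(J{\left(6 \right)} \right)} = \left(261 - 57\right) - \frac{4 \left(- \frac{\sqrt{2} \sqrt{6}}{4}\right)}{- \frac{\sqrt{2} \sqrt{6}}{4} + \sqrt{2} \sqrt{- \frac{\sqrt{2} \sqrt{6}}{4}}} = 204 - \frac{4 \left(- \frac{\sqrt{3}}{2}\right)}{- \frac{\sqrt{3}}{2} + \sqrt{2} \sqrt{- \frac{\sqrt{3}}{2}}} = 204 - \frac{4 \left(- \frac{\sqrt{3}}{2}\right)}{- \frac{\sqrt{3}}{2} + \sqrt{2} \frac{i \sqrt{2} \sqrt[4]{3}}{2}} = 204 - \frac{4 \left(- \frac{\sqrt{3}}{2}\right)}{- \frac{\sqrt{3}}{2} + i \sqrt[4]{3}} = 204 + \frac{2 \sqrt{3}}{- \frac{\sqrt{3}}{2} + i \sqrt[4]{3}}$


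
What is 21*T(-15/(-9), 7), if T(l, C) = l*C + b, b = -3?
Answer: 182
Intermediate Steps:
T(l, C) = -3 + C*l (T(l, C) = l*C - 3 = C*l - 3 = -3 + C*l)
21*T(-15/(-9), 7) = 21*(-3 + 7*(-15/(-9))) = 21*(-3 + 7*(-15*(-1/9))) = 21*(-3 + 7*(5/3)) = 21*(-3 + 35/3) = 21*(26/3) = 182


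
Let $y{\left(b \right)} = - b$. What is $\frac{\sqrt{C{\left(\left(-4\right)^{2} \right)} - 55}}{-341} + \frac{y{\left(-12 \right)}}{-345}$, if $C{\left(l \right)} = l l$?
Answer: $- \frac{4}{115} - \frac{\sqrt{201}}{341} \approx -0.076359$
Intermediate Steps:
$C{\left(l \right)} = l^{2}$
$\frac{\sqrt{C{\left(\left(-4\right)^{2} \right)} - 55}}{-341} + \frac{y{\left(-12 \right)}}{-345} = \frac{\sqrt{\left(\left(-4\right)^{2}\right)^{2} - 55}}{-341} + \frac{\left(-1\right) \left(-12\right)}{-345} = \sqrt{16^{2} - 55} \left(- \frac{1}{341}\right) + 12 \left(- \frac{1}{345}\right) = \sqrt{256 - 55} \left(- \frac{1}{341}\right) - \frac{4}{115} = \sqrt{201} \left(- \frac{1}{341}\right) - \frac{4}{115} = - \frac{\sqrt{201}}{341} - \frac{4}{115} = - \frac{4}{115} - \frac{\sqrt{201}}{341}$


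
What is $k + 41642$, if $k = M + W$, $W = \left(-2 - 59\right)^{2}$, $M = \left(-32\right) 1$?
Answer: $45331$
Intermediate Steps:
$M = -32$
$W = 3721$ ($W = \left(-61\right)^{2} = 3721$)
$k = 3689$ ($k = -32 + 3721 = 3689$)
$k + 41642 = 3689 + 41642 = 45331$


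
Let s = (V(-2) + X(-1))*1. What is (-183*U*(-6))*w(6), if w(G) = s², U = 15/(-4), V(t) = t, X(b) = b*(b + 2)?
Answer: -74115/2 ≈ -37058.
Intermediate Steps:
X(b) = b*(2 + b)
U = -15/4 (U = 15*(-¼) = -15/4 ≈ -3.7500)
s = -3 (s = (-2 - (2 - 1))*1 = (-2 - 1*1)*1 = (-2 - 1)*1 = -3*1 = -3)
w(G) = 9 (w(G) = (-3)² = 9)
(-183*U*(-6))*w(6) = -(-2745)*(-6)/4*9 = -183*45/2*9 = -8235/2*9 = -74115/2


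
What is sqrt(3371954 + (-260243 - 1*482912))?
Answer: sqrt(2628799) ≈ 1621.4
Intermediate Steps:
sqrt(3371954 + (-260243 - 1*482912)) = sqrt(3371954 + (-260243 - 482912)) = sqrt(3371954 - 743155) = sqrt(2628799)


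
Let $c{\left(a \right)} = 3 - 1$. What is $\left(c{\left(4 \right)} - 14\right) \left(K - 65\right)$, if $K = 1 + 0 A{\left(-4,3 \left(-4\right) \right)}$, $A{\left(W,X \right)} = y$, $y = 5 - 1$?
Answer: $768$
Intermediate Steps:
$c{\left(a \right)} = 2$ ($c{\left(a \right)} = 3 - 1 = 2$)
$y = 4$
$A{\left(W,X \right)} = 4$
$K = 1$ ($K = 1 + 0 \cdot 4 = 1 + 0 = 1$)
$\left(c{\left(4 \right)} - 14\right) \left(K - 65\right) = \left(2 - 14\right) \left(1 - 65\right) = \left(2 - 14\right) \left(-64\right) = \left(-12\right) \left(-64\right) = 768$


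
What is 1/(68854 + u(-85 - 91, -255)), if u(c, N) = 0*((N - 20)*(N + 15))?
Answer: 1/68854 ≈ 1.4523e-5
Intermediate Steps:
u(c, N) = 0 (u(c, N) = 0*((-20 + N)*(15 + N)) = 0)
1/(68854 + u(-85 - 91, -255)) = 1/(68854 + 0) = 1/68854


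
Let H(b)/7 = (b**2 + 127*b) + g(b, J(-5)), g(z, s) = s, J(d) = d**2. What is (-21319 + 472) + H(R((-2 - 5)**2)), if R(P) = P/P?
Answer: -19776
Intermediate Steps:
R(P) = 1
H(b) = 175 + 7*b**2 + 889*b (H(b) = 7*((b**2 + 127*b) + (-5)**2) = 7*((b**2 + 127*b) + 25) = 7*(25 + b**2 + 127*b) = 175 + 7*b**2 + 889*b)
(-21319 + 472) + H(R((-2 - 5)**2)) = (-21319 + 472) + (175 + 7*1**2 + 889*1) = -20847 + (175 + 7*1 + 889) = -20847 + (175 + 7 + 889) = -20847 + 1071 = -19776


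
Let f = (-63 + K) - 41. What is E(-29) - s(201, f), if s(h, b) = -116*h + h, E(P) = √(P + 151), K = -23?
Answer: 23115 + √122 ≈ 23126.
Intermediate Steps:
E(P) = √(151 + P)
f = -127 (f = (-63 - 23) - 41 = -86 - 41 = -127)
s(h, b) = -115*h
E(-29) - s(201, f) = √(151 - 29) - (-115)*201 = √122 - 1*(-23115) = √122 + 23115 = 23115 + √122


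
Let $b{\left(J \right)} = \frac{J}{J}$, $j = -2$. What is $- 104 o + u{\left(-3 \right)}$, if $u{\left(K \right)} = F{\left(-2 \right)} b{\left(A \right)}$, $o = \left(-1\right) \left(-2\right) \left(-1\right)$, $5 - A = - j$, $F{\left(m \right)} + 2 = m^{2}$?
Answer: $210$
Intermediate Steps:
$F{\left(m \right)} = -2 + m^{2}$
$A = 3$ ($A = 5 - \left(-1\right) \left(-2\right) = 5 - 2 = 3$)
$b{\left(J \right)} = 1$
$o = -2$ ($o = 2 \left(-1\right) = -2$)
$u{\left(K \right)} = 2$ ($u{\left(K \right)} = \left(-2 + \left(-2\right)^{2}\right) 1 = \left(-2 + 4\right) 1 = 2 \cdot 1 = 2$)
$- 104 o + u{\left(-3 \right)} = \left(-104\right) \left(-2\right) + 2 = 208 + 2 = 210$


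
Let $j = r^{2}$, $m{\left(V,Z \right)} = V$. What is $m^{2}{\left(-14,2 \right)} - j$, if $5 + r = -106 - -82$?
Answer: $-645$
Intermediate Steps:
$r = -29$ ($r = -5 - 24 = -29$)
$j = 841$ ($j = \left(-29\right)^{2} = 841$)
$m^{2}{\left(-14,2 \right)} - j = \left(-14\right)^{2} - 841 = 196 - 841 = -645$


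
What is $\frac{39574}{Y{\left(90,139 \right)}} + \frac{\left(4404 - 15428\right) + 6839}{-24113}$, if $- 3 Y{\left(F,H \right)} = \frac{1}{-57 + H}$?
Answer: $- \frac{234744969867}{24113} \approx -9.7352 \cdot 10^{6}$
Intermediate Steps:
$Y{\left(F,H \right)} = - \frac{1}{3 \left(-57 + H\right)}$
$\frac{39574}{Y{\left(90,139 \right)}} + \frac{\left(4404 - 15428\right) + 6839}{-24113} = \frac{39574}{\left(-1\right) \frac{1}{-171 + 3 \cdot 139}} + \frac{\left(4404 - 15428\right) + 6839}{-24113} = \frac{39574}{\left(-1\right) \frac{1}{-171 + 417}} + \left(-11024 + 6839\right) \left(- \frac{1}{24113}\right) = \frac{39574}{\left(-1\right) \frac{1}{246}} - - \frac{4185}{24113} = \frac{39574}{\left(-1\right) \frac{1}{246}} + \frac{4185}{24113} = \frac{39574}{- \frac{1}{246}} + \frac{4185}{24113} = 39574 \left(-246\right) + \frac{4185}{24113} = -9735204 + \frac{4185}{24113} = - \frac{234744969867}{24113}$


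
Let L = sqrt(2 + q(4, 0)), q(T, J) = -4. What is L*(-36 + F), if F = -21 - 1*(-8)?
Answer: -49*I*sqrt(2) ≈ -69.297*I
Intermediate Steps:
F = -13 (F = -21 + 8 = -13)
L = I*sqrt(2) (L = sqrt(2 - 4) = sqrt(-2) = I*sqrt(2) ≈ 1.4142*I)
L*(-36 + F) = (I*sqrt(2))*(-36 - 13) = (I*sqrt(2))*(-49) = -49*I*sqrt(2)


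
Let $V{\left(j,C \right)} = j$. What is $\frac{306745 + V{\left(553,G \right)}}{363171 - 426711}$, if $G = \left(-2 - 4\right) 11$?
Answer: $- \frac{153649}{31770} \approx -4.8363$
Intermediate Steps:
$G = -66$ ($G = \left(-6\right) 11 = -66$)
$\frac{306745 + V{\left(553,G \right)}}{363171 - 426711} = \frac{306745 + 553}{363171 - 426711} = \frac{307298}{-63540} = 307298 \left(- \frac{1}{63540}\right) = - \frac{153649}{31770}$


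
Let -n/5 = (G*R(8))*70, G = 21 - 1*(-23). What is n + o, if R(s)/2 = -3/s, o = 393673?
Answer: 405223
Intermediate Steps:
G = 44 (G = 21 + 23 = 44)
R(s) = -6/s (R(s) = 2*(-3/s) = -6/s)
n = 11550 (n = -5*44*(-6/8)*70 = -5*44*(-6*⅛)*70 = -5*44*(-¾)*70 = -(-165)*70 = -5*(-2310) = 11550)
n + o = 11550 + 393673 = 405223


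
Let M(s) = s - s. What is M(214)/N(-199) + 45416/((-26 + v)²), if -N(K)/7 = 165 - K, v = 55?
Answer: 45416/841 ≈ 54.002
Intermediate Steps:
M(s) = 0
N(K) = -1155 + 7*K (N(K) = -7*(165 - K) = -1155 + 7*K)
M(214)/N(-199) + 45416/((-26 + v)²) = 0/(-1155 + 7*(-199)) + 45416/((-26 + 55)²) = 0/(-1155 - 1393) + 45416/(29²) = 0/(-2548) + 45416/841 = 0*(-1/2548) + 45416*(1/841) = 0 + 45416/841 = 45416/841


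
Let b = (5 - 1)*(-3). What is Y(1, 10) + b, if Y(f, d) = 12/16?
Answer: -45/4 ≈ -11.250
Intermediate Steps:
b = -12 (b = 4*(-3) = -12)
Y(f, d) = ¾ (Y(f, d) = 12*(1/16) = ¾)
Y(1, 10) + b = ¾ - 12 = -45/4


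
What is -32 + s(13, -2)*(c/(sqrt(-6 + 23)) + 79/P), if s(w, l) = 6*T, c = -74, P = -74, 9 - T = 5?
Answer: -2132/37 - 1776*sqrt(17)/17 ≈ -488.36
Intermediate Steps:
T = 4 (T = 9 - 1*5 = 9 - 5 = 4)
s(w, l) = 24 (s(w, l) = 6*4 = 24)
-32 + s(13, -2)*(c/(sqrt(-6 + 23)) + 79/P) = -32 + 24*(-74/sqrt(-6 + 23) + 79/(-74)) = -32 + 24*(-74*sqrt(17)/17 + 79*(-1/74)) = -32 + 24*(-74*sqrt(17)/17 - 79/74) = -32 + 24*(-79/74 - 74*sqrt(17)/17) = -32 + (-948/37 - 1776*sqrt(17)/17) = -2132/37 - 1776*sqrt(17)/17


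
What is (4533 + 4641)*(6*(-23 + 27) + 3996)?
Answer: 36879480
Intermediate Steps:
(4533 + 4641)*(6*(-23 + 27) + 3996) = 9174*(6*4 + 3996) = 9174*(24 + 3996) = 9174*4020 = 36879480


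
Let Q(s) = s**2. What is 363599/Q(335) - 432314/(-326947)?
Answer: 167394040903/36691627075 ≈ 4.5622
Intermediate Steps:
363599/Q(335) - 432314/(-326947) = 363599/(335**2) - 432314/(-326947) = 363599/112225 - 432314*(-1/326947) = 363599*(1/112225) + 432314/326947 = 363599/112225 + 432314/326947 = 167394040903/36691627075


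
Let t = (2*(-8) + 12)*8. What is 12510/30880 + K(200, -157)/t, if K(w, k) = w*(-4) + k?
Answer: 187203/6176 ≈ 30.311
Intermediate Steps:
K(w, k) = k - 4*w (K(w, k) = -4*w + k = k - 4*w)
t = -32 (t = (-16 + 12)*8 = -4*8 = -32)
12510/30880 + K(200, -157)/t = 12510/30880 + (-157 - 4*200)/(-32) = 12510*(1/30880) + (-157 - 800)*(-1/32) = 1251/3088 - 957*(-1/32) = 1251/3088 + 957/32 = 187203/6176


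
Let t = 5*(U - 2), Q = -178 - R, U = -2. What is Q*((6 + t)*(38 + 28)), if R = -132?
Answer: 42504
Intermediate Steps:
Q = -46 (Q = -178 - 1*(-132) = -178 + 132 = -46)
t = -20 (t = 5*(-2 - 2) = 5*(-4) = -20)
Q*((6 + t)*(38 + 28)) = -46*(6 - 20)*(38 + 28) = -(-644)*66 = -46*(-924) = 42504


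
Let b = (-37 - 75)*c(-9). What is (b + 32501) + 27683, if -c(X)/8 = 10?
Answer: 69144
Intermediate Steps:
c(X) = -80 (c(X) = -8*10 = -80)
b = 8960 (b = (-37 - 75)*(-80) = -112*(-80) = 8960)
(b + 32501) + 27683 = (8960 + 32501) + 27683 = 41461 + 27683 = 69144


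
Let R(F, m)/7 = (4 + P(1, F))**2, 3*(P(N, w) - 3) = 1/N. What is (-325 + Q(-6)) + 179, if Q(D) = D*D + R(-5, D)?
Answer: 2398/9 ≈ 266.44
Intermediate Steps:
P(N, w) = 3 + 1/(3*N)
R(F, m) = 3388/9 (R(F, m) = 7*(4 + (3 + (1/3)/1))**2 = 7*(4 + (3 + (1/3)*1))**2 = 7*(4 + (3 + 1/3))**2 = 7*(4 + 10/3)**2 = 7*(22/3)**2 = 7*(484/9) = 3388/9)
Q(D) = 3388/9 + D**2 (Q(D) = D*D + 3388/9 = D**2 + 3388/9 = 3388/9 + D**2)
(-325 + Q(-6)) + 179 = (-325 + (3388/9 + (-6)**2)) + 179 = (-325 + (3388/9 + 36)) + 179 = (-325 + 3712/9) + 179 = 787/9 + 179 = 2398/9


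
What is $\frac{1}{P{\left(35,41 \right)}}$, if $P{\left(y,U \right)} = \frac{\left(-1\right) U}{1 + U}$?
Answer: $- \frac{42}{41} \approx -1.0244$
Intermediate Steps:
$P{\left(y,U \right)} = - \frac{U}{1 + U}$
$\frac{1}{P{\left(35,41 \right)}} = \frac{1}{\left(-1\right) 41 \frac{1}{1 + 41}} = \frac{1}{\left(-1\right) 41 \cdot \frac{1}{42}} = \frac{1}{- \frac{41}{42}} = - \frac{42}{41}$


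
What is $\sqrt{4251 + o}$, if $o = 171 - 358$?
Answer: $4 \sqrt{254} \approx 63.75$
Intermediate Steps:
$o = -187$
$\sqrt{4251 + o} = \sqrt{4251 - 187} = \sqrt{4064} = 4 \sqrt{254}$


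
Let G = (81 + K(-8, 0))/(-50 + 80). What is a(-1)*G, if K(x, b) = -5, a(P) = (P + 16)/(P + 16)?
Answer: 38/15 ≈ 2.5333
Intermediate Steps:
a(P) = 1 (a(P) = (16 + P)/(16 + P) = 1)
G = 38/15 (G = (81 - 5)/(-50 + 80) = 76/30 = 76*(1/30) = 38/15 ≈ 2.5333)
a(-1)*G = 1*(38/15) = 38/15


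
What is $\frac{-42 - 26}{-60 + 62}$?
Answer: $-34$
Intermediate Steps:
$\frac{-42 - 26}{-60 + 62} = \frac{1}{2} \left(-68\right) = -34$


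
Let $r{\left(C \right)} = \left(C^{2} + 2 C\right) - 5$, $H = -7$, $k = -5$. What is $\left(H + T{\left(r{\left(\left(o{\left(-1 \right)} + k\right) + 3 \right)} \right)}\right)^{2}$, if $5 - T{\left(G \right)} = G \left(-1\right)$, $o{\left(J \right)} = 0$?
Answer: $49$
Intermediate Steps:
$r{\left(C \right)} = -5 + C^{2} + 2 C$
$T{\left(G \right)} = 5 + G$ ($T{\left(G \right)} = 5 - G \left(-1\right) = 5 - - G = 5 + G$)
$\left(H + T{\left(r{\left(\left(o{\left(-1 \right)} + k\right) + 3 \right)} \right)}\right)^{2} = \left(-7 + \left(5 + \left(-5 + \left(\left(0 - 5\right) + 3\right)^{2} + 2 \left(\left(0 - 5\right) + 3\right)\right)\right)\right)^{2} = \left(-7 + \left(5 + \left(-5 + \left(-5 + 3\right)^{2} + 2 \left(-5 + 3\right)\right)\right)\right)^{2} = \left(-7 + \left(5 + \left(-5 + \left(-2\right)^{2} + 2 \left(-2\right)\right)\right)\right)^{2} = \left(-7 + \left(5 - 5\right)\right)^{2} = \left(-7 + 0\right)^{2} = \left(-7\right)^{2} = 49$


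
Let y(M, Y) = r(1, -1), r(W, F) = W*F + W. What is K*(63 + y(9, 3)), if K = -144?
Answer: -9072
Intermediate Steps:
r(W, F) = W + F*W (r(W, F) = F*W + W = W + F*W)
y(M, Y) = 0 (y(M, Y) = 1*(1 - 1) = 1*0 = 0)
K*(63 + y(9, 3)) = -144*(63 + 0) = -144*63 = -9072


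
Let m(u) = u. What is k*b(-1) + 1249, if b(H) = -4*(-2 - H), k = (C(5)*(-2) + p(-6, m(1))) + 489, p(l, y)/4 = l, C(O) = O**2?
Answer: 2909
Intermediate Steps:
p(l, y) = 4*l
k = 415 (k = (5**2*(-2) + 4*(-6)) + 489 = (25*(-2) - 24) + 489 = (-50 - 24) + 489 = -74 + 489 = 415)
b(H) = 8 + 4*H
k*b(-1) + 1249 = 415*(8 + 4*(-1)) + 1249 = 415*(8 - 4) + 1249 = 415*4 + 1249 = 1660 + 1249 = 2909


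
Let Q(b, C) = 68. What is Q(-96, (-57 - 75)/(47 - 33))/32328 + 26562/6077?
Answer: 214777393/49114314 ≈ 4.3730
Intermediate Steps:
Q(-96, (-57 - 75)/(47 - 33))/32328 + 26562/6077 = 68/32328 + 26562/6077 = 68*(1/32328) + 26562*(1/6077) = 17/8082 + 26562/6077 = 214777393/49114314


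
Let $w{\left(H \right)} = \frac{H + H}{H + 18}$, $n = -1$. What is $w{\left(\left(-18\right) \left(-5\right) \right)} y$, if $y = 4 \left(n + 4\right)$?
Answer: $20$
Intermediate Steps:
$y = 12$ ($y = 4 \left(-1 + 4\right) = 4 \cdot 3 = 12$)
$w{\left(H \right)} = \frac{2 H}{18 + H}$
$w{\left(\left(-18\right) \left(-5\right) \right)} y = \frac{2 \left(\left(-18\right) \left(-5\right)\right)}{18 - -90} \cdot 12 = 2 \cdot 90 \frac{1}{18 + 90} \cdot 12 = 2 \cdot 90 \cdot \frac{1}{108} \cdot 12 = \frac{5}{3} \cdot 12 = 20$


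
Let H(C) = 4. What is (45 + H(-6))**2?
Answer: 2401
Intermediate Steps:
(45 + H(-6))**2 = (45 + 4)**2 = 49**2 = 2401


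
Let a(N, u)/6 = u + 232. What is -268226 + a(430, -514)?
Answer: -269918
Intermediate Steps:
a(N, u) = 1392 + 6*u (a(N, u) = 6*(u + 232) = 6*(232 + u) = 1392 + 6*u)
-268226 + a(430, -514) = -268226 + (1392 + 6*(-514)) = -268226 + (1392 - 3084) = -268226 - 1692 = -269918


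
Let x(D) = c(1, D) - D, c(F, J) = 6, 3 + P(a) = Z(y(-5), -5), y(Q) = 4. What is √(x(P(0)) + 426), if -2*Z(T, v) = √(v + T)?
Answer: √(1740 + 2*I)/2 ≈ 20.857 + 0.011987*I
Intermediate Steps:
Z(T, v) = -√(T + v)/2 (Z(T, v) = -√(v + T)/2 = -√(T + v)/2)
P(a) = -3 - I/2 (P(a) = -3 - √(4 - 5)/2 = -3 - I/2)
x(D) = 6 - D
√(x(P(0)) + 426) = √((6 - (-3 - I/2)) + 426) = √((6 + (3 + I/2)) + 426) = √((9 + I/2) + 426) = √(435 + I/2)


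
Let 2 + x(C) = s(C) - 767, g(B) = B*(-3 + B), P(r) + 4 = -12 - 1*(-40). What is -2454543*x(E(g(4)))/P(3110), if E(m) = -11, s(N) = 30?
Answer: 604635759/8 ≈ 7.5580e+7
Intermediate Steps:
P(r) = 24 (P(r) = -4 + (-12 - 1*(-40)) = -4 + (-12 + 40) = -4 + 28 = 24)
x(C) = -739 (x(C) = -2 + (30 - 767) = -2 - 737 = -739)
-2454543*x(E(g(4)))/P(3110) = -2454543/(24/(-739)) = -2454543/(24*(-1/739)) = -2454543/(-24/739) = -2454543*(-739/24) = 604635759/8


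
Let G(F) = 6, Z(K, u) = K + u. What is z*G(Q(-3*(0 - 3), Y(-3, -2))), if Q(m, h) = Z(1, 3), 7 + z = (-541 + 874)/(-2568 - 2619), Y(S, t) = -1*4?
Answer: -73284/1729 ≈ -42.385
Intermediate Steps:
Y(S, t) = -4
z = -12214/1729 (z = -7 + (-541 + 874)/(-2568 - 2619) = -7 + 333/(-5187) = -7 + 333*(-1/5187) = -7 - 111/1729 = -12214/1729 ≈ -7.0642)
Q(m, h) = 4 (Q(m, h) = 1 + 3 = 4)
z*G(Q(-3*(0 - 3), Y(-3, -2))) = -12214/1729*6 = -73284/1729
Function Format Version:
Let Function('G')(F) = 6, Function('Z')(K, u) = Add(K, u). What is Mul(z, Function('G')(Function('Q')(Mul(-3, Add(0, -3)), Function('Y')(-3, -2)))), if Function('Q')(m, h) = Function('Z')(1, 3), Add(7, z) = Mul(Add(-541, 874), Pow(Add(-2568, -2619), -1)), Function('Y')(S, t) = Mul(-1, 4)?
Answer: Rational(-73284, 1729) ≈ -42.385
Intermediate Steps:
Function('Y')(S, t) = -4
z = Rational(-12214, 1729) (z = Add(-7, Mul(Add(-541, 874), Pow(Add(-2568, -2619), -1))) = Add(-7, Mul(333, Pow(-5187, -1))) = Add(-7, Mul(333, Rational(-1, 5187))) = Add(-7, Rational(-111, 1729)) = Rational(-12214, 1729) ≈ -7.0642)
Function('Q')(m, h) = 4 (Function('Q')(m, h) = Add(1, 3) = 4)
Mul(z, Function('G')(Function('Q')(Mul(-3, Add(0, -3)), Function('Y')(-3, -2)))) = Mul(Rational(-12214, 1729), 6) = Rational(-73284, 1729)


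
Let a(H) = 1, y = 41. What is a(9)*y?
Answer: 41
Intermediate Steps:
a(9)*y = 1*41 = 41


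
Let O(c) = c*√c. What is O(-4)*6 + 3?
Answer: 3 - 48*I ≈ 3.0 - 48.0*I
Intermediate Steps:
O(c) = c^(3/2)
O(-4)*6 + 3 = (-4)^(3/2)*6 + 3 = -8*I*6 + 3 = -48*I + 3 = 3 - 48*I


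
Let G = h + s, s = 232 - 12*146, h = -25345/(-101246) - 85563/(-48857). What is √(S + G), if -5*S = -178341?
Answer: √20890201142123946508383870/24732879110 ≈ 184.80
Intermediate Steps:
h = 9901192163/4946575822 (h = -25345*(-1/101246) - 85563*(-1/48857) = 25345/101246 + 85563/48857 = 9901192163/4946575822 ≈ 2.0016)
s = -1520 (s = 232 - 1752 = -1520)
S = 178341/5 (S = -⅕*(-178341) = 178341/5 ≈ 35668.)
G = -7508894057277/4946575822 (G = 9901192163/4946575822 - 1520 = -7508894057277/4946575822 ≈ -1518.0)
√(S + G) = √(178341/5 - 7508894057277/4946575822) = √(844632808384917/24732879110) = √20890201142123946508383870/24732879110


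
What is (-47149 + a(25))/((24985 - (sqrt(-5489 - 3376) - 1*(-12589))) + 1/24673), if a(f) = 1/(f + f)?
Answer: -17789665932086383093/4677374184883133300 - 4305340240542363*I*sqrt(985)/4677374184883133300 ≈ -3.8033 - 0.028888*I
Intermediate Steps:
a(f) = 1/(2*f)
(-47149 + a(25))/((24985 - (sqrt(-5489 - 3376) - 1*(-12589))) + 1/24673) = (-47149 + (1/2)/25)/((24985 - (sqrt(-5489 - 3376) - 1*(-12589))) + 1/24673) = (-47149 + (1/2)*(1/25))/((24985 - (sqrt(-8865) + 12589)) + 1/24673) = (-47149 + 1/50)/((24985 - (3*I*sqrt(985) + 12589)) + 1/24673) = -2357449/(50*((24985 - (12589 + 3*I*sqrt(985))) + 1/24673)) = -2357449/(50*((24985 + (-12589 - 3*I*sqrt(985))) + 1/24673)) = -2357449/(50*((12396 - 3*I*sqrt(985)) + 1/24673)) = -2357449/(50*(305846509/24673 - 3*I*sqrt(985)))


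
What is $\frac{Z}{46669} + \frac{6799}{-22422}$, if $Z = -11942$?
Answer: $- \frac{83580865}{149487474} \approx -0.55912$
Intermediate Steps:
$\frac{Z}{46669} + \frac{6799}{-22422} = - \frac{11942}{46669} + \frac{6799}{-22422} = \left(-11942\right) \frac{1}{46669} + 6799 \left(- \frac{1}{22422}\right) = - \frac{1706}{6667} - \frac{6799}{22422} = - \frac{83580865}{149487474}$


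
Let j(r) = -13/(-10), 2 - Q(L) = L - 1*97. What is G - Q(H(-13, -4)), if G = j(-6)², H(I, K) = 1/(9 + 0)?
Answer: -87479/900 ≈ -97.199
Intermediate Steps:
H(I, K) = ⅑ (H(I, K) = 1/9 = ⅑)
Q(L) = 99 - L (Q(L) = 2 - (L - 1*97) = 2 - (L - 97) = 2 - (-97 + L) = 2 + (97 - L) = 99 - L)
j(r) = 13/10 (j(r) = -13*(-⅒) = 13/10)
G = 169/100 (G = (13/10)² = 169/100 ≈ 1.6900)
G - Q(H(-13, -4)) = 169/100 - (99 - 1*⅑) = 169/100 - (99 - ⅑) = 169/100 - 1*890/9 = 169/100 - 890/9 = -87479/900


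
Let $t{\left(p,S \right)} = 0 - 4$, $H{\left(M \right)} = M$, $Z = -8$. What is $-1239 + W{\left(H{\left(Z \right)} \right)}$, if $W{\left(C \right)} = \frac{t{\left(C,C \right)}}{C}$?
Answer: $- \frac{2477}{2} \approx -1238.5$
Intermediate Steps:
$t{\left(p,S \right)} = -4$
$W{\left(C \right)} = - \frac{4}{C}$
$-1239 + W{\left(H{\left(Z \right)} \right)} = -1239 - \frac{4}{-8} = -1239 - - \frac{1}{2} = -1239 + \frac{1}{2} = - \frac{2477}{2}$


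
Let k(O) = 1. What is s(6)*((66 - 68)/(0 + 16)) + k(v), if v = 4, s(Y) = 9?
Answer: -⅛ ≈ -0.12500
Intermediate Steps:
s(6)*((66 - 68)/(0 + 16)) + k(v) = 9*((66 - 68)/(0 + 16)) + 1 = 9*(-2/16) + 1 = 9*(-2*1/16) + 1 = 9*(-⅛) + 1 = -9/8 + 1 = -⅛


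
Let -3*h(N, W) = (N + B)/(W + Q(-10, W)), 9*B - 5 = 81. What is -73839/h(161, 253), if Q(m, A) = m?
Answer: 484457679/1535 ≈ 3.1561e+5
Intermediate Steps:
B = 86/9 (B = 5/9 + (1/9)*81 = 5/9 + 9 = 86/9 ≈ 9.5556)
h(N, W) = -(86/9 + N)/(3*(-10 + W)) (h(N, W) = -(N + 86/9)/(3*(W - 10)) = -(86/9 + N)/(3*(-10 + W)))
-73839/h(161, 253) = -73839*27*(-10 + 253)/(-86 - 9*161) = -73839*6561/(-86 - 1449) = -73839/((1/27)*(1/243)*(-1535)) = -73839/(-1535/6561) = -73839*(-6561/1535) = 484457679/1535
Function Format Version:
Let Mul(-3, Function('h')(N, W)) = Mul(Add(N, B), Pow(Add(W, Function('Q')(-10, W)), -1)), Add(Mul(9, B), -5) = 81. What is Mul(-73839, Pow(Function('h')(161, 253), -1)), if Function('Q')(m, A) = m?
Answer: Rational(484457679, 1535) ≈ 3.1561e+5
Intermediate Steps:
B = Rational(86, 9) (B = Add(Rational(5, 9), Mul(Rational(1, 9), 81)) = Add(Rational(5, 9), 9) = Rational(86, 9) ≈ 9.5556)
Function('h')(N, W) = Mul(Rational(-1, 3), Pow(Add(-10, W), -1), Add(Rational(86, 9), N)) (Function('h')(N, W) = Mul(Rational(-1, 3), Mul(Add(N, Rational(86, 9)), Pow(Add(W, -10), -1))) = Mul(Rational(-1, 3), Mul(Add(Rational(86, 9), N), Pow(Add(-10, W), -1))) = Mul(Rational(-1, 3), Mul(Pow(Add(-10, W), -1), Add(Rational(86, 9), N))) = Mul(Rational(-1, 3), Pow(Add(-10, W), -1), Add(Rational(86, 9), N)))
Mul(-73839, Pow(Function('h')(161, 253), -1)) = Mul(-73839, Pow(Mul(Rational(1, 27), Pow(Add(-10, 253), -1), Add(-86, Mul(-9, 161))), -1)) = Mul(-73839, Pow(Mul(Rational(1, 27), Pow(243, -1), Add(-86, -1449)), -1)) = Mul(-73839, Pow(Mul(Rational(1, 27), Rational(1, 243), -1535), -1)) = Mul(-73839, Pow(Rational(-1535, 6561), -1)) = Mul(-73839, Rational(-6561, 1535)) = Rational(484457679, 1535)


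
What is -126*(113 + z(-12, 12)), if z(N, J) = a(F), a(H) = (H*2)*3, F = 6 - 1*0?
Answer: -18774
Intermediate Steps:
F = 6 (F = 6 + 0 = 6)
a(H) = 6*H (a(H) = (2*H)*3 = 6*H)
z(N, J) = 36 (z(N, J) = 6*6 = 36)
-126*(113 + z(-12, 12)) = -126*(113 + 36) = -126*149 = -18774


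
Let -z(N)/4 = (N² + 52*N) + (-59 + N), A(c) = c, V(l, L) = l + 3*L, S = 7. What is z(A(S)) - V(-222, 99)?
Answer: -1519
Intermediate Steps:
z(N) = 236 - 212*N - 4*N² (z(N) = -4*((N² + 52*N) + (-59 + N)) = -4*(-59 + N² + 53*N) = 236 - 212*N - 4*N²)
z(A(S)) - V(-222, 99) = (236 - 212*7 - 4*7²) - (-222 + 3*99) = (236 - 1484 - 4*49) - (-222 + 297) = (236 - 1484 - 196) - 1*75 = -1444 - 75 = -1519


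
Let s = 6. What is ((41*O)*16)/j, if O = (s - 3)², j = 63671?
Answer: 5904/63671 ≈ 0.092727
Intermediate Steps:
O = 9 (O = (6 - 3)² = 3² = 9)
((41*O)*16)/j = ((41*9)*16)/63671 = (369*16)*(1/63671) = 5904*(1/63671) = 5904/63671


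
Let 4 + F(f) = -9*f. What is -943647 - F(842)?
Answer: -936065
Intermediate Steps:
F(f) = -4 - 9*f
-943647 - F(842) = -943647 - (-4 - 9*842) = -943647 - (-4 - 7578) = -943647 - 1*(-7582) = -943647 + 7582 = -936065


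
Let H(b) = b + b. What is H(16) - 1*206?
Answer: -174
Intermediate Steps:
H(b) = 2*b
H(16) - 1*206 = 2*16 - 1*206 = 32 - 206 = -174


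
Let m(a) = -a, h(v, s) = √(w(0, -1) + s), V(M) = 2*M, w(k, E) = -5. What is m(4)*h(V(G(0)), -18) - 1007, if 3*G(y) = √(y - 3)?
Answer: -1007 - 4*I*√23 ≈ -1007.0 - 19.183*I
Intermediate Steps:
G(y) = √(-3 + y)/3 (G(y) = √(y - 3)/3 = √(-3 + y)/3)
h(v, s) = √(-5 + s)
m(4)*h(V(G(0)), -18) - 1007 = (-1*4)*√(-5 - 18) - 1007 = -4*I*√23 - 1007 = -1007 - 4*I*√23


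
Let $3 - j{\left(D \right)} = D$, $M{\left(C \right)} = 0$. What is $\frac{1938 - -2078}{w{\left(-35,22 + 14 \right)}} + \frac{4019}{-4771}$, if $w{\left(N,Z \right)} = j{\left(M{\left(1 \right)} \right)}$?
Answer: $\frac{19148279}{14313} \approx 1337.8$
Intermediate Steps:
$j{\left(D \right)} = 3 - D$
$w{\left(N,Z \right)} = 3$ ($w{\left(N,Z \right)} = 3 - 0 = 3 + 0 = 3$)
$\frac{1938 - -2078}{w{\left(-35,22 + 14 \right)}} + \frac{4019}{-4771} = \frac{1938 - -2078}{3} + \frac{4019}{-4771} = \left(1938 + 2078\right) \frac{1}{3} + 4019 \left(- \frac{1}{4771}\right) = 4016 \cdot \frac{1}{3} - \frac{4019}{4771} = \frac{4016}{3} - \frac{4019}{4771} = \frac{19148279}{14313}$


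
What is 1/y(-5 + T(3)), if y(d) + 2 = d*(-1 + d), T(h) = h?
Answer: ¼ ≈ 0.25000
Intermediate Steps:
y(d) = -2 + d*(-1 + d)
1/y(-5 + T(3)) = 1/(-2 + (-5 + 3)² - (-5 + 3)) = 1/(-2 + (-2)² - 1*(-2)) = 1/(-2 + 4 + 2) = 1/4 = ¼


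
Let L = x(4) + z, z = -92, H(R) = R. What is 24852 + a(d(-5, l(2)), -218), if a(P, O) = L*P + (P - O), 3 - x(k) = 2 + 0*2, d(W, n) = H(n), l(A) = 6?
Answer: 24530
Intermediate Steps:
d(W, n) = n
x(k) = 1 (x(k) = 3 - (2 + 0*2) = 3 - (2 + 0) = 3 - 1*2 = 3 - 2 = 1)
L = -91 (L = 1 - 92 = -91)
a(P, O) = -O - 90*P (a(P, O) = -91*P + (P - O) = -O - 90*P)
24852 + a(d(-5, l(2)), -218) = 24852 + (-1*(-218) - 90*6) = 24852 + (218 - 540) = 24852 - 322 = 24530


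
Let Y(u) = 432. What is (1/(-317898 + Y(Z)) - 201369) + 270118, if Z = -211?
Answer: 21825470033/317466 ≈ 68749.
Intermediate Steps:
(1/(-317898 + Y(Z)) - 201369) + 270118 = (1/(-317898 + 432) - 201369) + 270118 = (1/(-317466) - 201369) + 270118 = (-1/317466 - 201369) + 270118 = -63927810955/317466 + 270118 = 21825470033/317466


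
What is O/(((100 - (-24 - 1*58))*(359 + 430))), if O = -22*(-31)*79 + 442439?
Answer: 165439/47866 ≈ 3.4563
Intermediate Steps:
O = 496317 (O = 682*79 + 442439 = 53878 + 442439 = 496317)
O/(((100 - (-24 - 1*58))*(359 + 430))) = 496317/(((100 - (-24 - 1*58))*(359 + 430))) = 496317/(((100 - (-24 - 58))*789)) = 496317/(((100 - 1*(-82))*789)) = 496317/(((100 + 82)*789)) = 496317/((182*789)) = 496317/143598 = 496317*(1/143598) = 165439/47866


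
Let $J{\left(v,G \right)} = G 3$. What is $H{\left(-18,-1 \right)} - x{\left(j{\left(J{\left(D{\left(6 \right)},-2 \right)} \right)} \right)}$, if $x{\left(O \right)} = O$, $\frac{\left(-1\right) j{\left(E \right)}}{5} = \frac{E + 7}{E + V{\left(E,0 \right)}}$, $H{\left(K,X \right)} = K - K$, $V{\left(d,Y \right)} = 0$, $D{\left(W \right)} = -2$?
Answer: $- \frac{5}{6} \approx -0.83333$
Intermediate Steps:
$J{\left(v,G \right)} = 3 G$
$H{\left(K,X \right)} = 0$
$j{\left(E \right)} = - \frac{5 \left(7 + E\right)}{E}$ ($j{\left(E \right)} = - 5 \frac{E + 7}{E + 0} = - 5 \frac{7 + E}{E} = - \frac{5 \left(7 + E\right)}{E}$)
$H{\left(-18,-1 \right)} - x{\left(j{\left(J{\left(D{\left(6 \right)},-2 \right)} \right)} \right)} = 0 - \left(-5 - \frac{35}{3 \left(-2\right)}\right) = 0 - \left(-5 - \frac{35}{-6}\right) = 0 - \left(-5 - - \frac{35}{6}\right) = 0 - \left(-5 + \frac{35}{6}\right) = 0 - \frac{5}{6} = - \frac{5}{6}$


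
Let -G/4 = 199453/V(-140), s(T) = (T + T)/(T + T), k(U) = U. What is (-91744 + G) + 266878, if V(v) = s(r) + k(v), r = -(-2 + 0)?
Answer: 25141438/139 ≈ 1.8087e+5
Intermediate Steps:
r = 2 (r = -1*(-2) = 2)
s(T) = 1 (s(T) = (2*T)/((2*T)) = (2*T)*(1/(2*T)) = 1)
V(v) = 1 + v
G = 797812/139 (G = -797812/(1 - 140) = -797812/(-139) = -797812*(-1)/139 = -4*(-199453/139) = 797812/139 ≈ 5739.7)
(-91744 + G) + 266878 = (-91744 + 797812/139) + 266878 = -11954604/139 + 266878 = 25141438/139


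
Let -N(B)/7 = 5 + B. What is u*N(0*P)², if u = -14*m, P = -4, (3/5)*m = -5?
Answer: 428750/3 ≈ 1.4292e+5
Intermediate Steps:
m = -25/3 (m = (5/3)*(-5) = -25/3 ≈ -8.3333)
u = 350/3 (u = -14*(-25/3) = 350/3 ≈ 116.67)
N(B) = -35 - 7*B (N(B) = -7*(5 + B) = -35 - 7*B)
u*N(0*P)² = 350*(-35 - 0*(-4))²/3 = 350*(-35 - 7*0)²/3 = 350*(-35 + 0)²/3 = (350/3)*(-35)² = (350/3)*1225 = 428750/3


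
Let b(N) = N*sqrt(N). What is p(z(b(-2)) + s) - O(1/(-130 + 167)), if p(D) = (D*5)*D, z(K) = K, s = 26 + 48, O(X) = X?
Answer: 1011579/37 - 1480*I*sqrt(2) ≈ 27340.0 - 2093.0*I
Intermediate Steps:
b(N) = N**(3/2)
s = 74
p(D) = 5*D**2 (p(D) = (5*D)*D = 5*D**2)
p(z(b(-2)) + s) - O(1/(-130 + 167)) = 5*((-2)**(3/2) + 74)**2 - 1/(-130 + 167) = 5*(-2*I*sqrt(2) + 74)**2 - 1/37 = 5*(74 - 2*I*sqrt(2))**2 - 1*1/37 = 5*(74 - 2*I*sqrt(2))**2 - 1/37 = -1/37 + 5*(74 - 2*I*sqrt(2))**2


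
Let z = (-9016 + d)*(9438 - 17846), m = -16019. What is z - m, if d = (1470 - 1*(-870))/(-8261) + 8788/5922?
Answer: 1854434806180735/24460821 ≈ 7.5812e+7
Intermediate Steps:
d = 29370094/24460821 (d = (1470 + 870)*(-1/8261) + 8788*(1/5922) = 2340*(-1/8261) + 4394/2961 = -2340/8261 + 4394/2961 = 29370094/24460821 ≈ 1.2007)
z = 1854042968289136/24460821 (z = (-9016 + 29370094/24460821)*(9438 - 17846) = -220509392042/24460821*(-8408) = 1854042968289136/24460821 ≈ 7.5796e+7)
z - m = 1854042968289136/24460821 - 1*(-16019) = 1854042968289136/24460821 + 16019 = 1854434806180735/24460821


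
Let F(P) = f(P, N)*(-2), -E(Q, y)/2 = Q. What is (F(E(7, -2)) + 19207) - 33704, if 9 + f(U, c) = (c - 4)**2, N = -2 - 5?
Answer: -14721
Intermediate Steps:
N = -7
E(Q, y) = -2*Q
f(U, c) = -9 + (-4 + c)**2 (f(U, c) = -9 + (c - 4)**2 = -9 + (-4 + c)**2)
F(P) = -224 (F(P) = (-9 + (-4 - 7)**2)*(-2) = (-9 + (-11)**2)*(-2) = (-9 + 121)*(-2) = 112*(-2) = -224)
(F(E(7, -2)) + 19207) - 33704 = (-224 + 19207) - 33704 = 18983 - 33704 = -14721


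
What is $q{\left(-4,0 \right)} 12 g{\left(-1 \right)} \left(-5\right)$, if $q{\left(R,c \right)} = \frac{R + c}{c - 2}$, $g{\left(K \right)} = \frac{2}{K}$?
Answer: $240$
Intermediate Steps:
$q{\left(R,c \right)} = \frac{R + c}{-2 + c}$
$q{\left(-4,0 \right)} 12 g{\left(-1 \right)} \left(-5\right) = \frac{-4 + 0}{-2 + 0} \cdot 12 \frac{2}{-1} \left(-5\right) = \frac{1}{-2} \left(-4\right) 12 \cdot 2 \left(-1\right) \left(-5\right) = \left(- \frac{1}{2}\right) \left(-4\right) 12 \left(\left(-2\right) \left(-5\right)\right) = 2 \cdot 12 \cdot 10 = 24 \cdot 10 = 240$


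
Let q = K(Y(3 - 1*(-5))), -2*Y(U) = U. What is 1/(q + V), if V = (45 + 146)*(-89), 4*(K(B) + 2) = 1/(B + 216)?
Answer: -848/14416847 ≈ -5.8820e-5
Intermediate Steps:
Y(U) = -U/2
K(B) = -2 + 1/(4*(216 + B)) (K(B) = -2 + 1/(4*(B + 216)) = -2 + 1/(4*(216 + B)))
V = -16999 (V = 191*(-89) = -16999)
q = -1695/848 (q = (-1727 - (-4)*(3 - 1*(-5)))/(4*(216 - (3 - 1*(-5))/2)) = (-1727 - (-4)*(3 + 5))/(4*(216 - (3 + 5)/2)) = (-1727 - (-4)*8)/(4*(216 - 1/2*8)) = (-1727 - 8*(-4))/(4*(216 - 4)) = (1/4)*(-1727 + 32)/212 = (1/4)*(1/212)*(-1695) = -1695/848 ≈ -1.9988)
1/(q + V) = 1/(-1695/848 - 16999) = 1/(-14416847/848) = -848/14416847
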